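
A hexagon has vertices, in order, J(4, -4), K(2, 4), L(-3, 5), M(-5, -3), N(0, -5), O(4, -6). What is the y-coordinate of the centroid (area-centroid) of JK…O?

Apply the surveyor's formula. First the cross-terms c_i = x_i·y_{i+1} − x_{i+1}·y_i:
  24, 22, 34, 25, 20, 8  ⇒  2A = 133, A = 66.5.
Then Σ (y_i + y_{i+1})·c_i = -234, so ȳ = -234 / (6·66.5) = -78/133.

-78/133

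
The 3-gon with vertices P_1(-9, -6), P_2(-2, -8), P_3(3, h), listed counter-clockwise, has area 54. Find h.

The doubled signed area Σ (x_i y_{i+1} − x_{i+1} y_i) is linear in h.
With h=0 it equals 66; the coefficient of h is 7 (from the two edges through P_3).
So 7·h + 66 = 2·54 = 108 ⇒ h = 6.

6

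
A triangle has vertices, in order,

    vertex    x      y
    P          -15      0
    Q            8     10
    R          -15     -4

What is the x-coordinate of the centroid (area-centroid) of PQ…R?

-22/3

Apply the shoelace formula. First the cross-terms c_i = x_i·y_{i+1} − x_{i+1}·y_i:
  -150, 118, -60  ⇒  2A = -92, A = -46.
Then Σ (x_i + x_{i+1})·c_i = 2024, so x̄ = 2024 / (6·(-46)) = -22/3.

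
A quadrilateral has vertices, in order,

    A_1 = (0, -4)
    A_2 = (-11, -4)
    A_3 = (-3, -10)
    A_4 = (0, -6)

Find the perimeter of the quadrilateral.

|A_1A_2| = √((-11)² + (0)²) = √121 = 11
|A_2A_3| = √((8)² + (-6)²) = √100 = 10
|A_3A_4| = √((3)² + (4)²) = √25 = 5
|A_4A_1| = √((0)² + (2)²) = √4 = 2
Perimeter = 11 + 10 + 5 + 2 = 28.

28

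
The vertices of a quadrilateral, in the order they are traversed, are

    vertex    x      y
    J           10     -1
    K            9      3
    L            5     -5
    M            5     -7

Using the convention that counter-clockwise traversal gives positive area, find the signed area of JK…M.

17

Apply the shoelace formula: 2A = Σ (x_i·y_{i+1} − x_{i+1}·y_i), indices taken mod 4.
Σ = (39) + (-60) + (-10) + (65) = 34
Signed area = Σ/2 = 17 (positive ⇒ counter-clockwise traversal).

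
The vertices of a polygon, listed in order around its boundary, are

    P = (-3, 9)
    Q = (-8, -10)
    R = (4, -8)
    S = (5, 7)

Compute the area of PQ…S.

Σ = (102) + (104) + (68) + (66) = 340
Area = |Σ|/2 = 170.

170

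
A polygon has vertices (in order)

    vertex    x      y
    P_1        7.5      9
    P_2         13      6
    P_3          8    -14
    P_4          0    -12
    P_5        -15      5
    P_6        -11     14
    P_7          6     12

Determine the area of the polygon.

492.5

Apply the surveyor's formula: 2A = Σ (x_i·y_{i+1} − x_{i+1}·y_i), indices taken mod 7.
Σ = (-72) + (-230) + (-96) + (-180) + (-155) + (-216) + (-36) = -985
Area = |Σ|/2 = 492.5.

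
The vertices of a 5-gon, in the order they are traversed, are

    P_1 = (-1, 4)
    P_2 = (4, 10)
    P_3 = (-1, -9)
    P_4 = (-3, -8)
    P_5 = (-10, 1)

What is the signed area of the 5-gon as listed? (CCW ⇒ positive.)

Cross-terms: -26, -26, -19, -83, -39  ⇒  Σ = -193
Signed area = Σ/2 = -96.5 (negative ⇒ clockwise traversal).

-96.5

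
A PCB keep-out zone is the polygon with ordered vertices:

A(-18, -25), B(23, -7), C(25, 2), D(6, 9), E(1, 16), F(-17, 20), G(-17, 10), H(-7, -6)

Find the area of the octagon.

A→B: (-18)(-7) − (23)(-25) = 701
B→C: (23)(2) − (25)(-7) = 221
C→D: (25)(9) − (6)(2) = 213
D→E: (6)(16) − (1)(9) = 87
E→F: (1)(20) − (-17)(16) = 292
F→G: (-17)(10) − (-17)(20) = 170
G→H: (-17)(-6) − (-7)(10) = 172
H→A: (-7)(-25) − (-18)(-6) = 67
Σ = 1923
Area = |Σ|/2 = 961.5.

961.5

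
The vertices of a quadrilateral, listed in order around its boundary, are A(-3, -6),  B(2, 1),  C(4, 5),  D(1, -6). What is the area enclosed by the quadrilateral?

Σ = (9) + (6) + (-29) + (-24) = -38
Area = |Σ|/2 = 19.

19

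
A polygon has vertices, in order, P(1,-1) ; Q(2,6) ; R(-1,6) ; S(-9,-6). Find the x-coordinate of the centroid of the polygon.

Apply Gauss's area formula. First the cross-terms c_i = x_i·y_{i+1} − x_{i+1}·y_i:
  8, 18, 60, 15  ⇒  2A = 101, A = 50.5.
Then Σ (x_i + x_{i+1})·c_i = -678, so x̄ = -678 / (6·50.5) = -226/101.

-226/101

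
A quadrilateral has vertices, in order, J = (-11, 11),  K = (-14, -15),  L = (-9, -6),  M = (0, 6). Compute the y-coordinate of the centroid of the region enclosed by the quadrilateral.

Apply the shoelace (surveyor's) formula. First the cross-terms c_i = x_i·y_{i+1} − x_{i+1}·y_i:
  319, -51, -54, 66  ⇒  2A = 280, A = 140.
Then Σ (y_i + y_{i+1})·c_i = 917, so ȳ = 917 / (6·140) = 131/120.

131/120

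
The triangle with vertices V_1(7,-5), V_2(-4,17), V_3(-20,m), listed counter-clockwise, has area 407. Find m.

-25

Write out the shoelace sum; only the two edges meeting at V_3 involve m:
2·Area = [((-4)·m − (-20)·17) + ((-20)·(-5) − 7·m)] + 99
       = -11·m + 539 = 814
⇒ m = -25.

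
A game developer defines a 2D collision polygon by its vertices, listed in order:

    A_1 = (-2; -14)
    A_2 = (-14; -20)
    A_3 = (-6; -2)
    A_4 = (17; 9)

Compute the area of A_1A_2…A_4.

244

Σ = (-156) + (-92) + (-20) + (-220) = -488
Area = |Σ|/2 = 244.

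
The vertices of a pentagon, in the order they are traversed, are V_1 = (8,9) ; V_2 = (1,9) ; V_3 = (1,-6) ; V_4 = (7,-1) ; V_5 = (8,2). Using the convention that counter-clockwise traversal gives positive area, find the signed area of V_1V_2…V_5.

83.5

V_1→V_2: (8)(9) − (1)(9) = 63
V_2→V_3: (1)(-6) − (1)(9) = -15
V_3→V_4: (1)(-1) − (7)(-6) = 41
V_4→V_5: (7)(2) − (8)(-1) = 22
V_5→V_1: (8)(9) − (8)(2) = 56
Σ = 167
Signed area = Σ/2 = 83.5 (positive ⇒ counter-clockwise traversal).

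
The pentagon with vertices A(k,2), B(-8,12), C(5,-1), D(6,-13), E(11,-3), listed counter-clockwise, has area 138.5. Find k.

15

The doubled signed area Σ (x_i y_{i+1} − x_{i+1} y_i) is linear in k.
With k=0 it equals 52; the coefficient of k is 15 (from the two edges through A).
So 15·k + 52 = 2·138.5 = 277 ⇒ k = 15.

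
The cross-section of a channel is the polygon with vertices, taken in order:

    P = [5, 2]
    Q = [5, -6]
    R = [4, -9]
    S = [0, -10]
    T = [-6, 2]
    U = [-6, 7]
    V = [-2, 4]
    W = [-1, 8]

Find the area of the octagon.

Σ = (-40) + (-21) + (-40) + (-60) + (-30) + (-10) + (-12) + (-42) = -255
Area = |Σ|/2 = 127.5.

127.5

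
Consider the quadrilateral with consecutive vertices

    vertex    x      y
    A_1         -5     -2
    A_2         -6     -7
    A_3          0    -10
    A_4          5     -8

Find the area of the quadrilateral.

41.5

Apply the shoelace (surveyor's) formula: 2A = Σ (x_i·y_{i+1} − x_{i+1}·y_i), indices taken mod 4.
Cross-terms: 23, 60, 50, -50  ⇒  Σ = 83
Area = |Σ|/2 = 41.5.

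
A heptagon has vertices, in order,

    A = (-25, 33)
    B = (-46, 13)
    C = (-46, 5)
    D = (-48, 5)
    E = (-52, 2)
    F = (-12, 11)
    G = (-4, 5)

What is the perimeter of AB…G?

130

|AB| = √((-21)² + (-20)²) = √841 = 29
|BC| = √((0)² + (-8)²) = √64 = 8
|CD| = √((-2)² + (0)²) = √4 = 2
|DE| = √((-4)² + (-3)²) = √25 = 5
|EF| = √((40)² + (9)²) = √1681 = 41
|FG| = √((8)² + (-6)²) = √100 = 10
|GA| = √((-21)² + (28)²) = √1225 = 35
Perimeter = 29 + 8 + 2 + 5 + 41 + 10 + 35 = 130.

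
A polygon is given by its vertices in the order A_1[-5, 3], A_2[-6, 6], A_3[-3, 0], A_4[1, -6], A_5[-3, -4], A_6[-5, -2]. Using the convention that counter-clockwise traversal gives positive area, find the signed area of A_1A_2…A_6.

Cross-terms: -12, 18, 18, -22, -14, -25  ⇒  Σ = -37
Signed area = Σ/2 = -18.5 (negative ⇒ clockwise traversal).

-18.5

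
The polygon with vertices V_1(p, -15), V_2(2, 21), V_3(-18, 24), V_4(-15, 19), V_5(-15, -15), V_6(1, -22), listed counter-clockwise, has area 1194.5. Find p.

25

The doubled signed area Σ (x_i y_{i+1} − x_{i+1} y_i) is linear in p.
With p=0 it equals 1314; the coefficient of p is 43 (from the two edges through V_1).
So 43·p + 1314 = 2·1194.5 = 2389 ⇒ p = 25.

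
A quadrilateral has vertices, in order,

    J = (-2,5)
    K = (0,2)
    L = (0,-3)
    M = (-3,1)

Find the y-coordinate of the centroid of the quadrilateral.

44/39

Apply the surveyor's formula. First the cross-terms c_i = x_i·y_{i+1} − x_{i+1}·y_i:
  -4, 0, -9, -13  ⇒  2A = -26, A = -13.
Then Σ (y_i + y_{i+1})·c_i = -88, so ȳ = -88 / (6·(-13)) = 44/39.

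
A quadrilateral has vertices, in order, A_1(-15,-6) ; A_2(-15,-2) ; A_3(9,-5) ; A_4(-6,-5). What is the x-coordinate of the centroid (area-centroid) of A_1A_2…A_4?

-68/9

Apply Gauss's area formula. First the cross-terms c_i = x_i·y_{i+1} − x_{i+1}·y_i:
  -60, 93, -75, -39  ⇒  2A = -81, A = -40.5.
Then Σ (x_i + x_{i+1})·c_i = 1836, so x̄ = 1836 / (6·(-40.5)) = -68/9.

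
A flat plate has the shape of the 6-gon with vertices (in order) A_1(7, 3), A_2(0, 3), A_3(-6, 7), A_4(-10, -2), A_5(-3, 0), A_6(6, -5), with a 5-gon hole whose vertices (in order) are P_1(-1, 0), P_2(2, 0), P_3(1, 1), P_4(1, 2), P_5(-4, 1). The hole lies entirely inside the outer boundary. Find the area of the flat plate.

85

Outer boundary:
A_1→A_2: (7)(3) − (0)(3) = 21
A_2→A_3: (0)(7) − (-6)(3) = 18
A_3→A_4: (-6)(-2) − (-10)(7) = 82
A_4→A_5: (-10)(0) − (-3)(-2) = -6
A_5→A_6: (-3)(-5) − (6)(0) = 15
A_6→A_1: (6)(3) − (7)(-5) = 53
Σ = 183
Area = |Σ|/2 = 91.5.
Hole:
Apply Gauss's area formula: 2A = Σ (x_i·y_{i+1} − x_{i+1}·y_i), indices taken mod 5.
Σ = (0) + (2) + (1) + (9) + (1) = 13
Area = |Σ|/2 = 6.5.
Net area = 91.5 − 6.5 = 85.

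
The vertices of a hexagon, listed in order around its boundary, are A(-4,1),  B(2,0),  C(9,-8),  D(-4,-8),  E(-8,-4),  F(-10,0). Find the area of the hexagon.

110

Cross-terms: -2, -16, -104, -48, -40, -10  ⇒  Σ = -220
Area = |Σ|/2 = 110.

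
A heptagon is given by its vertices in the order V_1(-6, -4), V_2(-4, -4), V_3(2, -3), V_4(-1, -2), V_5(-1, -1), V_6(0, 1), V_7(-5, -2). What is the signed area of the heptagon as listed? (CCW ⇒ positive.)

16

Apply the shoelace formula: 2A = Σ (x_i·y_{i+1} − x_{i+1}·y_i), indices taken mod 7.
V_1→V_2: (-6)(-4) − (-4)(-4) = 8
V_2→V_3: (-4)(-3) − (2)(-4) = 20
V_3→V_4: (2)(-2) − (-1)(-3) = -7
V_4→V_5: (-1)(-1) − (-1)(-2) = -1
V_5→V_6: (-1)(1) − (0)(-1) = -1
V_6→V_7: (0)(-2) − (-5)(1) = 5
V_7→V_1: (-5)(-4) − (-6)(-2) = 8
Σ = 32
Signed area = Σ/2 = 16 (positive ⇒ counter-clockwise traversal).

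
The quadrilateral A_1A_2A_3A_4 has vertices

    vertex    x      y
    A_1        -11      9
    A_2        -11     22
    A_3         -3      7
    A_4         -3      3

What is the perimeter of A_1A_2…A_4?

44

|A_1A_2| = √((0)² + (13)²) = √169 = 13
|A_2A_3| = √((8)² + (-15)²) = √289 = 17
|A_3A_4| = √((0)² + (-4)²) = √16 = 4
|A_4A_1| = √((-8)² + (6)²) = √100 = 10
Perimeter = 13 + 17 + 4 + 10 = 44.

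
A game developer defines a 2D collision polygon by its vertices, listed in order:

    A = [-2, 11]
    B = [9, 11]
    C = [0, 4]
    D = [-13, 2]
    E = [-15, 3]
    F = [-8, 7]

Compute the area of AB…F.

Apply the shoelace (surveyor's) formula: 2A = Σ (x_i·y_{i+1} − x_{i+1}·y_i), indices taken mod 6.
A→B: (-2)(11) − (9)(11) = -121
B→C: (9)(4) − (0)(11) = 36
C→D: (0)(2) − (-13)(4) = 52
D→E: (-13)(3) − (-15)(2) = -9
E→F: (-15)(7) − (-8)(3) = -81
F→A: (-8)(11) − (-2)(7) = -74
Σ = -197
Area = |Σ|/2 = 98.5.

98.5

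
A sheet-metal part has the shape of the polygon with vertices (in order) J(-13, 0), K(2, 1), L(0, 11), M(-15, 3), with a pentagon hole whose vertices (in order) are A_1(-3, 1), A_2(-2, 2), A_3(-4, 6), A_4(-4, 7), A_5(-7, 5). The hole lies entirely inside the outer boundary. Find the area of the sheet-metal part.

94

Outer boundary:
Σ = (-13) + (22) + (165) + (39) = 213
Area = |Σ|/2 = 106.5.
Hole:
Cross-terms: -4, -4, -4, 29, 8  ⇒  Σ = 25
Area = |Σ|/2 = 12.5.
Net area = 106.5 − 12.5 = 94.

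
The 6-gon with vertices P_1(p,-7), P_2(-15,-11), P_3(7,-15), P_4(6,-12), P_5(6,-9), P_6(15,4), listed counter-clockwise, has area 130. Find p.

The doubled signed area Σ (x_i y_{i+1} − x_{i+1} y_i) is linear in p.
With p=0 it equals 275; the coefficient of p is -15 (from the two edges through P_1).
So -15·p + 275 = 2·130 = 260 ⇒ p = 1.

1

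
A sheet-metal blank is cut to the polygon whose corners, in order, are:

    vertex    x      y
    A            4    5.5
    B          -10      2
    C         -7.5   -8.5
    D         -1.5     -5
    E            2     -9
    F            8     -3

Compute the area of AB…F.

Apply the shoelace formula: 2A = Σ (x_i·y_{i+1} − x_{i+1}·y_i), indices taken mod 6.
Cross-terms: 63, 100, 24.75, 23.5, 66, 56  ⇒  Σ = 333.25
Area = |Σ|/2 = 166.625.

166.625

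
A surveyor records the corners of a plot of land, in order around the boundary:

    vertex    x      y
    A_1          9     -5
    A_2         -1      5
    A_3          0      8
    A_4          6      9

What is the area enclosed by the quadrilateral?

63.5

Cross-terms: 40, -8, -48, -111  ⇒  Σ = -127
Area = |Σ|/2 = 63.5.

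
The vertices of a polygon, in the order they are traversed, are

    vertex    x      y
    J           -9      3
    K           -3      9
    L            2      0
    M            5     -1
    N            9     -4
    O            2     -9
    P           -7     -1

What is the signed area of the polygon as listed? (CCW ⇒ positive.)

Σ = (-72) + (-18) + (-2) + (-11) + (-73) + (-65) + (-30) = -271
Signed area = Σ/2 = -135.5 (negative ⇒ clockwise traversal).

-135.5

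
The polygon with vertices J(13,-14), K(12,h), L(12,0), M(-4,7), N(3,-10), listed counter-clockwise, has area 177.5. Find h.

The doubled signed area Σ (x_i y_{i+1} − x_{i+1} y_i) is linear in h.
With h=0 it equals 359; the coefficient of h is 1 (from the two edges through K).
So 1·h + 359 = 2·177.5 = 355 ⇒ h = -4.

-4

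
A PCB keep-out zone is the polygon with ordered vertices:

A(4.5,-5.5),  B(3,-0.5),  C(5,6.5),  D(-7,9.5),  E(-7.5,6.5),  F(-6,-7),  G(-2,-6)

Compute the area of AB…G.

153.25

Apply the shoelace (surveyor's) formula: 2A = Σ (x_i·y_{i+1} − x_{i+1}·y_i), indices taken mod 7.
A→B: (4.5)(-0.5) − (3)(-5.5) = 14.25
B→C: (3)(6.5) − (5)(-0.5) = 22
C→D: (5)(9.5) − (-7)(6.5) = 93
D→E: (-7)(6.5) − (-7.5)(9.5) = 25.75
E→F: (-7.5)(-7) − (-6)(6.5) = 91.5
F→G: (-6)(-6) − (-2)(-7) = 22
G→A: (-2)(-5.5) − (4.5)(-6) = 38
Σ = 306.5
Area = |Σ|/2 = 153.25.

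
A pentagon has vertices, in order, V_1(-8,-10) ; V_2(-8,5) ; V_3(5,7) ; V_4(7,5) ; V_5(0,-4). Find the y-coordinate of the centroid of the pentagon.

16/57

Apply the shoelace (surveyor's) formula. First the cross-terms c_i = x_i·y_{i+1} − x_{i+1}·y_i:
  -120, -81, -24, -28, -32  ⇒  2A = -285, A = -142.5.
Then Σ (y_i + y_{i+1})·c_i = -240, so ȳ = -240 / (6·(-142.5)) = 16/57.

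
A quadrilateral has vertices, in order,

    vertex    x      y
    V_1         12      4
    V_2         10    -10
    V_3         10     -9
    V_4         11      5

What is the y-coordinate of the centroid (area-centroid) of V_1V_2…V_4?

Apply Gauss's area formula. First the cross-terms c_i = x_i·y_{i+1} − x_{i+1}·y_i:
  -160, 10, 149, -16  ⇒  2A = -17, A = -8.5.
Then Σ (y_i + y_{i+1})·c_i = 30, so ȳ = 30 / (6·(-8.5)) = -10/17.

-10/17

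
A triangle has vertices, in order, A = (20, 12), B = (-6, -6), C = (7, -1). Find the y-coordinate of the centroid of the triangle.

Apply the surveyor's formula. First the cross-terms c_i = x_i·y_{i+1} − x_{i+1}·y_i:
  -48, 48, 104  ⇒  2A = 104, A = 52.
Then Σ (y_i + y_{i+1})·c_i = 520, so ȳ = 520 / (6·52) = 5/3.

5/3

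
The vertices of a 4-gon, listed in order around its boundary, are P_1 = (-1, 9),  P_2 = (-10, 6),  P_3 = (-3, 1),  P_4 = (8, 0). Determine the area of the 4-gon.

Apply Gauss's area formula: 2A = Σ (x_i·y_{i+1} − x_{i+1}·y_i), indices taken mod 4.
Cross-terms: 84, 8, -8, 72  ⇒  Σ = 156
Area = |Σ|/2 = 78.

78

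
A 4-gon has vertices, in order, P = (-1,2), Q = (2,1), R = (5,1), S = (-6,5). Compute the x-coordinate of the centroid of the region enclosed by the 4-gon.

Apply the surveyor's formula. First the cross-terms c_i = x_i·y_{i+1} − x_{i+1}·y_i:
  -5, -3, 31, -7  ⇒  2A = 16, A = 8.
Then Σ (x_i + x_{i+1})·c_i = -8, so x̄ = -8 / (6·8) = -1/6.

-1/6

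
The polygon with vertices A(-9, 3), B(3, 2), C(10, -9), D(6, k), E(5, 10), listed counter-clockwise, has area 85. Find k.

5

The doubled signed area Σ (x_i y_{i+1} − x_{i+1} y_i) is linear in k.
With k=0 it equals 145; the coefficient of k is 5 (from the two edges through D).
So 5·k + 145 = 2·85 = 170 ⇒ k = 5.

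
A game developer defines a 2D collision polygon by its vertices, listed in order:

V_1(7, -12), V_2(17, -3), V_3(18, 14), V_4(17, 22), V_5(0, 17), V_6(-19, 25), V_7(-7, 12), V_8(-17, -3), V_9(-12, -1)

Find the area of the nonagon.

774.5

Apply the surveyor's formula: 2A = Σ (x_i·y_{i+1} − x_{i+1}·y_i), indices taken mod 9.
Σ = (183) + (292) + (158) + (289) + (323) + (-53) + (225) + (-19) + (151) = 1549
Area = |Σ|/2 = 774.5.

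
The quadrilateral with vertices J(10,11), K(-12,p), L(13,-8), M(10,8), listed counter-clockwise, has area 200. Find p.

14

The doubled signed area Σ (x_i y_{i+1} − x_{i+1} y_i) is linear in p.
With p=0 it equals 442; the coefficient of p is -3 (from the two edges through K).
So -3·p + 442 = 2·200 = 400 ⇒ p = 14.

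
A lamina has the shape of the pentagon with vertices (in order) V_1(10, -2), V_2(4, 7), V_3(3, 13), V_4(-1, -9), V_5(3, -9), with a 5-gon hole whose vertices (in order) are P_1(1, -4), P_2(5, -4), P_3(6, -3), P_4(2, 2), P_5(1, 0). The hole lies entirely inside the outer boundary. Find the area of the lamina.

Outer boundary:
Apply the shoelace (surveyor's) formula: 2A = Σ (x_i·y_{i+1} − x_{i+1}·y_i), indices taken mod 5.
Σ = (78) + (31) + (-14) + (36) + (84) = 215
Area = |Σ|/2 = 107.5.
Hole:
Apply the shoelace formula: 2A = Σ (x_i·y_{i+1} − x_{i+1}·y_i), indices taken mod 5.
Cross-terms: 16, 9, 18, -2, -4  ⇒  Σ = 37
Area = |Σ|/2 = 18.5.
Net area = 107.5 − 18.5 = 89.

89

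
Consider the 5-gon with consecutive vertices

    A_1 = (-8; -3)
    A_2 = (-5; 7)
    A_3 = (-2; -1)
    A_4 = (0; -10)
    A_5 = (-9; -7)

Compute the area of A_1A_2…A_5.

75.5

Apply the surveyor's formula: 2A = Σ (x_i·y_{i+1} − x_{i+1}·y_i), indices taken mod 5.
Cross-terms: -71, 19, 20, -90, -29  ⇒  Σ = -151
Area = |Σ|/2 = 75.5.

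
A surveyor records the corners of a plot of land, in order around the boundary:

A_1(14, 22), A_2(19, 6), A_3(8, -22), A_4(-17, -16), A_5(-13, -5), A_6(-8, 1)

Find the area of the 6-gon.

Apply the surveyor's formula: 2A = Σ (x_i·y_{i+1} − x_{i+1}·y_i), indices taken mod 6.
A_1→A_2: (14)(6) − (19)(22) = -334
A_2→A_3: (19)(-22) − (8)(6) = -466
A_3→A_4: (8)(-16) − (-17)(-22) = -502
A_4→A_5: (-17)(-5) − (-13)(-16) = -123
A_5→A_6: (-13)(1) − (-8)(-5) = -53
A_6→A_1: (-8)(22) − (14)(1) = -190
Σ = -1668
Area = |Σ|/2 = 834.

834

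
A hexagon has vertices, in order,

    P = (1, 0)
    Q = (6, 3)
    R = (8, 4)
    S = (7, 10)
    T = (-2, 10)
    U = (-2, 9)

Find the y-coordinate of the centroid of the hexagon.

Apply the shoelace formula. First the cross-terms c_i = x_i·y_{i+1} − x_{i+1}·y_i:
  3, 0, 52, 90, 2, -9  ⇒  2A = 138, A = 69.
Then Σ (y_i + y_{i+1})·c_i = 2494, so ȳ = 2494 / (6·69) = 1247/207.

1247/207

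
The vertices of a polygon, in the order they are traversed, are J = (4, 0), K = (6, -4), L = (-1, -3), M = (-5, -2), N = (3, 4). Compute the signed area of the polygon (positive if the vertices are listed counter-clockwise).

-40.5

Cross-terms: -16, -22, -13, -14, -16  ⇒  Σ = -81
Signed area = Σ/2 = -40.5 (negative ⇒ clockwise traversal).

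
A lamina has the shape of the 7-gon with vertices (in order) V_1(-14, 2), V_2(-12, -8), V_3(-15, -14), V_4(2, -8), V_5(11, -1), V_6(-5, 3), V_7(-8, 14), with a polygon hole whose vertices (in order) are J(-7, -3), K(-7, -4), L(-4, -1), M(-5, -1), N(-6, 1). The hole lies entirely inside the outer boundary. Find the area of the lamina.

284.5

Outer boundary:
Cross-terms: 136, 48, 148, 86, 28, -46, 180  ⇒  Σ = 580
Area = |Σ|/2 = 290.
Hole:
Apply the shoelace formula: 2A = Σ (x_i·y_{i+1} − x_{i+1}·y_i), indices taken mod 5.
Σ = (7) + (-9) + (-1) + (-11) + (25) = 11
Area = |Σ|/2 = 5.5.
Net area = 290 − 5.5 = 284.5.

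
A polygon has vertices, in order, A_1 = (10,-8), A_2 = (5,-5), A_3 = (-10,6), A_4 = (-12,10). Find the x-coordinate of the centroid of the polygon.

Apply Gauss's area formula. First the cross-terms c_i = x_i·y_{i+1} − x_{i+1}·y_i:
  -10, -20, -28, -4  ⇒  2A = -62, A = -31.
Then Σ (x_i + x_{i+1})·c_i = 574, so x̄ = 574 / (6·(-31)) = -287/93.

-287/93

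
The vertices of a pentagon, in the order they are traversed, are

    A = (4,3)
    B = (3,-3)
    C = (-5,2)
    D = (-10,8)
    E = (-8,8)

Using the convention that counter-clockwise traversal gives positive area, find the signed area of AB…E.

Apply the shoelace (surveyor's) formula: 2A = Σ (x_i·y_{i+1} − x_{i+1}·y_i), indices taken mod 5.
Σ = (-21) + (-9) + (-20) + (-16) + (-56) = -122
Signed area = Σ/2 = -61 (negative ⇒ clockwise traversal).

-61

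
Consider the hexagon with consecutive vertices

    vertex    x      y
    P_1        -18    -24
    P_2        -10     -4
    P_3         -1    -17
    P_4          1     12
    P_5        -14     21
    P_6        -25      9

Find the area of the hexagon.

676.5

Apply the shoelace (surveyor's) formula: 2A = Σ (x_i·y_{i+1} − x_{i+1}·y_i), indices taken mod 6.
Cross-terms: -168, 166, 5, 189, 399, 762  ⇒  Σ = 1353
Area = |Σ|/2 = 676.5.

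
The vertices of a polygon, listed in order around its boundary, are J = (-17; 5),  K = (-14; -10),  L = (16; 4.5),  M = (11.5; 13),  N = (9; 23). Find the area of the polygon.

538.375

Apply the shoelace (surveyor's) formula: 2A = Σ (x_i·y_{i+1} − x_{i+1}·y_i), indices taken mod 5.
J→K: (-17)(-10) − (-14)(5) = 240
K→L: (-14)(4.5) − (16)(-10) = 97
L→M: (16)(13) − (11.5)(4.5) = 156.25
M→N: (11.5)(23) − (9)(13) = 147.5
N→J: (9)(5) − (-17)(23) = 436
Σ = 1076.75
Area = |Σ|/2 = 538.375.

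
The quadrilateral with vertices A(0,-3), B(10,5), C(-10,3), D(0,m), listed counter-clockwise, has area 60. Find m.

-1

The doubled signed area Σ (x_i y_{i+1} − x_{i+1} y_i) is linear in m.
With m=0 it equals 110; the coefficient of m is -10 (from the two edges through D).
So -10·m + 110 = 2·60 = 120 ⇒ m = -1.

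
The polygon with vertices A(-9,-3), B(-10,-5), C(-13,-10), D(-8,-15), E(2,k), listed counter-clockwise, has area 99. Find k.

9

The doubled signed area Σ (x_i y_{i+1} − x_{i+1} y_i) is linear in k.
With k=0 it equals 189; the coefficient of k is 1 (from the two edges through E).
So 1·k + 189 = 2·99 = 198 ⇒ k = 9.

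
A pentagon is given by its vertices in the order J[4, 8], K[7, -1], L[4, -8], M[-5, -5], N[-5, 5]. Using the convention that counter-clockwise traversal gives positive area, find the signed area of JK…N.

-141

Apply the shoelace (surveyor's) formula: 2A = Σ (x_i·y_{i+1} − x_{i+1}·y_i), indices taken mod 5.
Σ = (-60) + (-52) + (-60) + (-50) + (-60) = -282
Signed area = Σ/2 = -141 (negative ⇒ clockwise traversal).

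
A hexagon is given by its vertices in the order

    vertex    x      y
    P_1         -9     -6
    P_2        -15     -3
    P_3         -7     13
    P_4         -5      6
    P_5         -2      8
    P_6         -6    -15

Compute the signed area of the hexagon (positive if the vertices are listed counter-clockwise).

-152.5

Cross-terms: -63, -216, 23, -28, 78, -99  ⇒  Σ = -305
Signed area = Σ/2 = -152.5 (negative ⇒ clockwise traversal).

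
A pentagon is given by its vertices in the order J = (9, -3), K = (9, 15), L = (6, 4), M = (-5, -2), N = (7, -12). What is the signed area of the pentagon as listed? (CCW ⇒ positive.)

Apply Gauss's area formula: 2A = Σ (x_i·y_{i+1} − x_{i+1}·y_i), indices taken mod 5.
J→K: (9)(15) − (9)(-3) = 162
K→L: (9)(4) − (6)(15) = -54
L→M: (6)(-2) − (-5)(4) = 8
M→N: (-5)(-12) − (7)(-2) = 74
N→J: (7)(-3) − (9)(-12) = 87
Σ = 277
Signed area = Σ/2 = 138.5 (positive ⇒ counter-clockwise traversal).

138.5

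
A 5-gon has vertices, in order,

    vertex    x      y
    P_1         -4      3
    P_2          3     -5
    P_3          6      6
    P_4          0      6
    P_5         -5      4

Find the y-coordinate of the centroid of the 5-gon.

85/42

Apply Gauss's area formula. First the cross-terms c_i = x_i·y_{i+1} − x_{i+1}·y_i:
  11, 48, 36, 30, 1  ⇒  2A = 126, A = 63.
Then Σ (y_i + y_{i+1})·c_i = 765, so ȳ = 765 / (6·63) = 85/42.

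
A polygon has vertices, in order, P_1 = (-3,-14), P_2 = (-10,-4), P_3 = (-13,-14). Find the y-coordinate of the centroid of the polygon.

Apply the shoelace (surveyor's) formula. First the cross-terms c_i = x_i·y_{i+1} − x_{i+1}·y_i:
  -128, 88, 140  ⇒  2A = 100, A = 50.
Then Σ (y_i + y_{i+1})·c_i = -3200, so ȳ = -3200 / (6·50) = -32/3.

-32/3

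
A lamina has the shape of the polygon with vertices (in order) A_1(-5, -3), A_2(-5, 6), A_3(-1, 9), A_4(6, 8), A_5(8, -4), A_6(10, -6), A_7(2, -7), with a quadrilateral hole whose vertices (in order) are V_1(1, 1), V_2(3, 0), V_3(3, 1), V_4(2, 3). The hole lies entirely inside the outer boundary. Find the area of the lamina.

Outer boundary:
Apply the surveyor's formula: 2A = Σ (x_i·y_{i+1} − x_{i+1}·y_i), indices taken mod 7.
Cross-terms: -45, -39, -62, -88, -8, -58, -41  ⇒  Σ = -341
Area = |Σ|/2 = 170.5.
Hole:
Apply the surveyor's formula: 2A = Σ (x_i·y_{i+1} − x_{i+1}·y_i), indices taken mod 4.
Σ = (-3) + (3) + (7) + (-1) = 6
Area = |Σ|/2 = 3.
Net area = 170.5 − 3 = 167.5.

167.5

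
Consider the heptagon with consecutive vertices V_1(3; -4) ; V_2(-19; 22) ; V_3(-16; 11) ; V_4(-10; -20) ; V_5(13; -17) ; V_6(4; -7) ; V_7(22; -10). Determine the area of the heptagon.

V_1→V_2: (3)(22) − (-19)(-4) = -10
V_2→V_3: (-19)(11) − (-16)(22) = 143
V_3→V_4: (-16)(-20) − (-10)(11) = 430
V_4→V_5: (-10)(-17) − (13)(-20) = 430
V_5→V_6: (13)(-7) − (4)(-17) = -23
V_6→V_7: (4)(-10) − (22)(-7) = 114
V_7→V_1: (22)(-4) − (3)(-10) = -58
Σ = 1026
Area = |Σ|/2 = 513.

513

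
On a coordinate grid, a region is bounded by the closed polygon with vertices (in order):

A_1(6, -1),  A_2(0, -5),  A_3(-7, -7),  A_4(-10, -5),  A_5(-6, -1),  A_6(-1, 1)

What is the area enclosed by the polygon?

Apply the shoelace (surveyor's) formula: 2A = Σ (x_i·y_{i+1} − x_{i+1}·y_i), indices taken mod 6.
Σ = (-30) + (-35) + (-35) + (-20) + (-7) + (-5) = -132
Area = |Σ|/2 = 66.

66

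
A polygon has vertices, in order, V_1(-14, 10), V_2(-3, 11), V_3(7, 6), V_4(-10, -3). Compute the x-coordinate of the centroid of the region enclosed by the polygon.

Apply the shoelace (surveyor's) formula. First the cross-terms c_i = x_i·y_{i+1} − x_{i+1}·y_i:
  -124, -95, 39, -142  ⇒  2A = -322, A = -161.
Then Σ (x_i + x_{i+1})·c_i = 5019, so x̄ = 5019 / (6·(-161)) = -239/46.

-239/46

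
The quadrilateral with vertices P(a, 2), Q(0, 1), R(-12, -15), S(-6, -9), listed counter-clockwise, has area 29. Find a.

Write out the shoelace sum; only the two edges meeting at P involve a:
2·Area = [((-6)·2 − a·(-9)) + (a·1 − 0·2)] + 30
       = 10·a + 18 = 58
⇒ a = 4.

4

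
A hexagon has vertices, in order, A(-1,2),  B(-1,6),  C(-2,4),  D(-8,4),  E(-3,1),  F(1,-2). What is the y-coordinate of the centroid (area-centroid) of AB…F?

85/37

Apply Gauss's area formula. First the cross-terms c_i = x_i·y_{i+1} − x_{i+1}·y_i:
  -4, 8, 24, 4, 5, 0  ⇒  2A = 37, A = 18.5.
Then Σ (y_i + y_{i+1})·c_i = 255, so ȳ = 255 / (6·18.5) = 85/37.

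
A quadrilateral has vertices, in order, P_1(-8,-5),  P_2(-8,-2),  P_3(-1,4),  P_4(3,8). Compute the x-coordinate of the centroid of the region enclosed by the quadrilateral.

-135/29

Apply Gauss's area formula. First the cross-terms c_i = x_i·y_{i+1} − x_{i+1}·y_i:
  -24, -34, -20, 49  ⇒  2A = -29, A = -14.5.
Then Σ (x_i + x_{i+1})·c_i = 405, so x̄ = 405 / (6·(-14.5)) = -135/29.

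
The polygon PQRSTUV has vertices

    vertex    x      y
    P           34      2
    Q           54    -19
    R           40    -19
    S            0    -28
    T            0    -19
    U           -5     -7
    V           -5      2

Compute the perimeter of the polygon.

154

|PQ| = √((20)² + (-21)²) = √841 = 29
|QR| = √((-14)² + (0)²) = √196 = 14
|RS| = √((-40)² + (-9)²) = √1681 = 41
|ST| = √((0)² + (9)²) = √81 = 9
|TU| = √((-5)² + (12)²) = √169 = 13
|UV| = √((0)² + (9)²) = √81 = 9
|VP| = √((39)² + (0)²) = √1521 = 39
Perimeter = 29 + 14 + 41 + 9 + 13 + 9 + 39 = 154.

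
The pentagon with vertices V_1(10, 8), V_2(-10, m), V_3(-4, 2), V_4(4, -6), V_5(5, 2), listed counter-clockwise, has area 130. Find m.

9

The doubled signed area Σ (x_i y_{i+1} − x_{i+1} y_i) is linear in m.
With m=0 it equals 134; the coefficient of m is 14 (from the two edges through V_2).
So 14·m + 134 = 2·130 = 260 ⇒ m = 9.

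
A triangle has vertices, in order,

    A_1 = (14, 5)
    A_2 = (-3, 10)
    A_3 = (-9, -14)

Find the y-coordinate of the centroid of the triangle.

Apply Gauss's area formula. First the cross-terms c_i = x_i·y_{i+1} − x_{i+1}·y_i:
  155, 132, 151  ⇒  2A = 438, A = 219.
Then Σ (y_i + y_{i+1})·c_i = 438, so ȳ = 438 / (6·219) = 1/3.

1/3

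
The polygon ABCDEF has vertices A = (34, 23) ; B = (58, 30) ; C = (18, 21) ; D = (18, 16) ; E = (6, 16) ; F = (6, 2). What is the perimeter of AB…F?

132

|AB| = √((24)² + (7)²) = √625 = 25
|BC| = √((-40)² + (-9)²) = √1681 = 41
|CD| = √((0)² + (-5)²) = √25 = 5
|DE| = √((-12)² + (0)²) = √144 = 12
|EF| = √((0)² + (-14)²) = √196 = 14
|FA| = √((28)² + (21)²) = √1225 = 35
Perimeter = 25 + 41 + 5 + 12 + 14 + 35 = 132.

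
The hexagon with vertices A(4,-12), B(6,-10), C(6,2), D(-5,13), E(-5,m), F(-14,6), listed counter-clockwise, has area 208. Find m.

5

Write out the shoelace sum; only the two edges meeting at E involve m:
2·Area = [((-5)·m − (-5)·13) + ((-5)·6 − (-14)·m)] + 336
       = 9·m + 371 = 416
⇒ m = 5.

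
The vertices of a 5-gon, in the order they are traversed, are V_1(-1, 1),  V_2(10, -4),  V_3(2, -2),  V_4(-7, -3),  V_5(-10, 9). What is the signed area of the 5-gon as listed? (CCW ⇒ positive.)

V_1→V_2: (-1)(-4) − (10)(1) = -6
V_2→V_3: (10)(-2) − (2)(-4) = -12
V_3→V_4: (2)(-3) − (-7)(-2) = -20
V_4→V_5: (-7)(9) − (-10)(-3) = -93
V_5→V_1: (-10)(1) − (-1)(9) = -1
Σ = -132
Signed area = Σ/2 = -66 (negative ⇒ clockwise traversal).

-66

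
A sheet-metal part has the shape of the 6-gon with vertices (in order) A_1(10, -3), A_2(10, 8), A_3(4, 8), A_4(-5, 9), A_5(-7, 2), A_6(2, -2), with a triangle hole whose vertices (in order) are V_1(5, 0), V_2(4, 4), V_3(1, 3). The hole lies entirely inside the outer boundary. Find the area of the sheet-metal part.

Outer boundary:
Σ = (110) + (48) + (76) + (53) + (10) + (14) = 311
Area = |Σ|/2 = 155.5.
Hole:
Σ = (20) + (8) + (-15) = 13
Area = |Σ|/2 = 6.5.
Net area = 155.5 − 6.5 = 149.

149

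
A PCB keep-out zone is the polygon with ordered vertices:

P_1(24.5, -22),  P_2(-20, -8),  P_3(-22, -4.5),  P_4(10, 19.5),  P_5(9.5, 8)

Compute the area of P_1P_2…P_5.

808.125

Apply the shoelace formula: 2A = Σ (x_i·y_{i+1} − x_{i+1}·y_i), indices taken mod 5.
Cross-terms: -636, -86, -384, -105.25, -405  ⇒  Σ = -1616.25
Area = |Σ|/2 = 808.125.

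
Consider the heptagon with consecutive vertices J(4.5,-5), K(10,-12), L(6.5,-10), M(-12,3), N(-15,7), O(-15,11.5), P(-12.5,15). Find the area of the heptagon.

159.625

Apply Gauss's area formula: 2A = Σ (x_i·y_{i+1} − x_{i+1}·y_i), indices taken mod 7.
J→K: (4.5)(-12) − (10)(-5) = -4
K→L: (10)(-10) − (6.5)(-12) = -22
L→M: (6.5)(3) − (-12)(-10) = -100.5
M→N: (-12)(7) − (-15)(3) = -39
N→O: (-15)(11.5) − (-15)(7) = -67.5
O→P: (-15)(15) − (-12.5)(11.5) = -81.25
P→J: (-12.5)(-5) − (4.5)(15) = -5
Σ = -319.25
Area = |Σ|/2 = 159.625.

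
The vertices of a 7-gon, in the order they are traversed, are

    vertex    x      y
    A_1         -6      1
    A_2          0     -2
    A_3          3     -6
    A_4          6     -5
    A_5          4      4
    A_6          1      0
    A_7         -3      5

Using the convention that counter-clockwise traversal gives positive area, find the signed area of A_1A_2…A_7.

Apply the shoelace (surveyor's) formula: 2A = Σ (x_i·y_{i+1} − x_{i+1}·y_i), indices taken mod 7.
A_1→A_2: (-6)(-2) − (0)(1) = 12
A_2→A_3: (0)(-6) − (3)(-2) = 6
A_3→A_4: (3)(-5) − (6)(-6) = 21
A_4→A_5: (6)(4) − (4)(-5) = 44
A_5→A_6: (4)(0) − (1)(4) = -4
A_6→A_7: (1)(5) − (-3)(0) = 5
A_7→A_1: (-3)(1) − (-6)(5) = 27
Σ = 111
Signed area = Σ/2 = 55.5 (positive ⇒ counter-clockwise traversal).

55.5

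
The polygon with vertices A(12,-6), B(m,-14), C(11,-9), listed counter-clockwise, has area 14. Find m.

Write out the shoelace sum; only the two edges meeting at B involve m:
2·Area = [(12·(-14) − m·(-6)) + (m·(-9) − 11·(-14))] + 42
       = -3·m + 28 = 28
⇒ m = 0.

0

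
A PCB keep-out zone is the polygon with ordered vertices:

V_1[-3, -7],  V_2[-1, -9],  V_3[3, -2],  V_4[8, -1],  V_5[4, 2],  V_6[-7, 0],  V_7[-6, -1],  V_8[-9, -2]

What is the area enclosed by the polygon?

81.5

Apply the shoelace (surveyor's) formula: 2A = Σ (x_i·y_{i+1} − x_{i+1}·y_i), indices taken mod 8.
V_1→V_2: (-3)(-9) − (-1)(-7) = 20
V_2→V_3: (-1)(-2) − (3)(-9) = 29
V_3→V_4: (3)(-1) − (8)(-2) = 13
V_4→V_5: (8)(2) − (4)(-1) = 20
V_5→V_6: (4)(0) − (-7)(2) = 14
V_6→V_7: (-7)(-1) − (-6)(0) = 7
V_7→V_8: (-6)(-2) − (-9)(-1) = 3
V_8→V_1: (-9)(-7) − (-3)(-2) = 57
Σ = 163
Area = |Σ|/2 = 81.5.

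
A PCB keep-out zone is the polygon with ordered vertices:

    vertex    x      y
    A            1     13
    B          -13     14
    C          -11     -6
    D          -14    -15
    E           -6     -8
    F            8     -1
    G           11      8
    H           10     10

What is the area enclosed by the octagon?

Σ = (183) + (232) + (81) + (22) + (70) + (75) + (30) + (120) = 813
Area = |Σ|/2 = 406.5.

406.5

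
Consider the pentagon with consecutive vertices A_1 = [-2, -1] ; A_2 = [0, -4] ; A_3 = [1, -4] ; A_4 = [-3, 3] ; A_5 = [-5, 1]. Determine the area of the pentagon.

Cross-terms: 8, 4, -9, 12, 7  ⇒  Σ = 22
Area = |Σ|/2 = 11.

11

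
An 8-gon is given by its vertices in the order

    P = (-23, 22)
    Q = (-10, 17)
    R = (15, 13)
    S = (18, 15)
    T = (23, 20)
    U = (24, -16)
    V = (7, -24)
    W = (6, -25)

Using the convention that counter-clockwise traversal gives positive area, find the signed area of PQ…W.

Apply Gauss's area formula: 2A = Σ (x_i·y_{i+1} − x_{i+1}·y_i), indices taken mod 8.
Cross-terms: -171, -385, -9, 15, -848, -464, -31, -443  ⇒  Σ = -2336
Signed area = Σ/2 = -1168 (negative ⇒ clockwise traversal).

-1168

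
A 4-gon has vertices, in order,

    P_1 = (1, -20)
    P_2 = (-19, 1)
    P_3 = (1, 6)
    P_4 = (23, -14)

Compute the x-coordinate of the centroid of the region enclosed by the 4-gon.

Apply the shoelace (surveyor's) formula. First the cross-terms c_i = x_i·y_{i+1} − x_{i+1}·y_i:
  -379, -115, -152, -446  ⇒  2A = -1092, A = -546.
Then Σ (x_i + x_{i+1})·c_i = -5460, so x̄ = -5460 / (6·(-546)) = 5/3.

5/3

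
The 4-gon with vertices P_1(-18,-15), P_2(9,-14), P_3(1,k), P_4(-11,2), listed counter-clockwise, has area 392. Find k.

Write out the shoelace sum; only the two edges meeting at P_3 involve k:
2·Area = [(9·k − 1·(-14)) + (1·2 − (-11)·k)] + 588
       = 20·k + 604 = 784
⇒ k = 9.

9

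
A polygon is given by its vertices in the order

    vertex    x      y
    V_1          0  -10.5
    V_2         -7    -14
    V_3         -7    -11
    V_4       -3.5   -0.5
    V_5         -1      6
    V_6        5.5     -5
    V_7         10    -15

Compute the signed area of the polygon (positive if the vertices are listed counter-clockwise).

Apply the surveyor's formula: 2A = Σ (x_i·y_{i+1} − x_{i+1}·y_i), indices taken mod 7.
Σ = (-73.5) + (-21) + (-35) + (-21.5) + (-28) + (-32.5) + (-105) = -316.5
Signed area = Σ/2 = -158.25 (negative ⇒ clockwise traversal).

-158.25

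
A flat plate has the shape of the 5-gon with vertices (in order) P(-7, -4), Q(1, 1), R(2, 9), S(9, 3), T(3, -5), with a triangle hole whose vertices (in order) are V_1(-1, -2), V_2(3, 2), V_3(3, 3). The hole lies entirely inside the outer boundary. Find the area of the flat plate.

Outer boundary:
Apply Gauss's area formula: 2A = Σ (x_i·y_{i+1} − x_{i+1}·y_i), indices taken mod 5.
Σ = (-3) + (7) + (-75) + (-54) + (-47) = -172
Area = |Σ|/2 = 86.
Hole:
Apply Gauss's area formula: 2A = Σ (x_i·y_{i+1} − x_{i+1}·y_i), indices taken mod 3.
V_1→V_2: (-1)(2) − (3)(-2) = 4
V_2→V_3: (3)(3) − (3)(2) = 3
V_3→V_1: (3)(-2) − (-1)(3) = -3
Σ = 4
Area = |Σ|/2 = 2.
Net area = 86 − 2 = 84.

84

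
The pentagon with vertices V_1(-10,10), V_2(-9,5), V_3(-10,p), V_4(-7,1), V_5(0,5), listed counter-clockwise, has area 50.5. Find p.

The doubled signed area Σ (x_i y_{i+1} − x_{i+1} y_i) is linear in p.
With p=0 it equals 95; the coefficient of p is -2 (from the two edges through V_3).
So -2·p + 95 = 2·50.5 = 101 ⇒ p = -3.

-3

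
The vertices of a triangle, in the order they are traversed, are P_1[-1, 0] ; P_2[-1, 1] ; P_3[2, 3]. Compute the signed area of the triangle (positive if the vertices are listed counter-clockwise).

-1.5

Apply the surveyor's formula: 2A = Σ (x_i·y_{i+1} − x_{i+1}·y_i), indices taken mod 3.
Cross-terms: -1, -5, 3  ⇒  Σ = -3
Signed area = Σ/2 = -1.5 (negative ⇒ clockwise traversal).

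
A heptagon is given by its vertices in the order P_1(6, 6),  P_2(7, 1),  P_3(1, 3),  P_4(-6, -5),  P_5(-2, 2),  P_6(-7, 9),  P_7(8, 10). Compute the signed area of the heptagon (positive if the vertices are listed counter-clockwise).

Apply the surveyor's formula: 2A = Σ (x_i·y_{i+1} − x_{i+1}·y_i), indices taken mod 7.
P_1→P_2: (6)(1) − (7)(6) = -36
P_2→P_3: (7)(3) − (1)(1) = 20
P_3→P_4: (1)(-5) − (-6)(3) = 13
P_4→P_5: (-6)(2) − (-2)(-5) = -22
P_5→P_6: (-2)(9) − (-7)(2) = -4
P_6→P_7: (-7)(10) − (8)(9) = -142
P_7→P_1: (8)(6) − (6)(10) = -12
Σ = -183
Signed area = Σ/2 = -91.5 (negative ⇒ clockwise traversal).

-91.5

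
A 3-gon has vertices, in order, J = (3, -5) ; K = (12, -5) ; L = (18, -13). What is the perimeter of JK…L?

36

|JK| = √((9)² + (0)²) = √81 = 9
|KL| = √((6)² + (-8)²) = √100 = 10
|LJ| = √((-15)² + (8)²) = √289 = 17
Perimeter = 9 + 10 + 17 = 36.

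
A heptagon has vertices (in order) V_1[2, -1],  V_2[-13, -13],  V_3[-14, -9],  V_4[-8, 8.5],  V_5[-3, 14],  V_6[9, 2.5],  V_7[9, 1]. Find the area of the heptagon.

269.75

Σ = (-39) + (-65) + (-191) + (-86.5) + (-133.5) + (-13.5) + (-11) = -539.5
Area = |Σ|/2 = 269.75.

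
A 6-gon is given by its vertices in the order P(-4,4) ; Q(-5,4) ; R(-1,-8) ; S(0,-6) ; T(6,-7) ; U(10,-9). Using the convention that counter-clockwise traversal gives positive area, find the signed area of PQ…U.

P→Q: (-4)(4) − (-5)(4) = 4
Q→R: (-5)(-8) − (-1)(4) = 44
R→S: (-1)(-6) − (0)(-8) = 6
S→T: (0)(-7) − (6)(-6) = 36
T→U: (6)(-9) − (10)(-7) = 16
U→P: (10)(4) − (-4)(-9) = 4
Σ = 110
Signed area = Σ/2 = 55 (positive ⇒ counter-clockwise traversal).

55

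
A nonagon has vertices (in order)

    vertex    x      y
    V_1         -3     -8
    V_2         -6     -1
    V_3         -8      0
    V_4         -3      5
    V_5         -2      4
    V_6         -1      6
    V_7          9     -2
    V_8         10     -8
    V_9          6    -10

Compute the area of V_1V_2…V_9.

168.5

Apply the shoelace (surveyor's) formula: 2A = Σ (x_i·y_{i+1} − x_{i+1}·y_i), indices taken mod 9.
Σ = (-45) + (-8) + (-40) + (-2) + (-8) + (-52) + (-52) + (-52) + (-78) = -337
Area = |Σ|/2 = 168.5.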